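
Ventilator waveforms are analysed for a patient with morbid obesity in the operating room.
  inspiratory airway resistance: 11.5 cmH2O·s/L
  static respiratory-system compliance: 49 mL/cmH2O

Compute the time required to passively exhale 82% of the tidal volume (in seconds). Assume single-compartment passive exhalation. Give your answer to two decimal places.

τ = R × C = 11.5 × 49 mL/cmH2O = 11.5 × 0.049 L/cmH2O = 0.5635 s.
Exhaled fraction f = 1 − e^(−t/τ) → t = −τ·ln(1 − f) = −0.5635·ln(0.18) = 0.9663 s.

0.97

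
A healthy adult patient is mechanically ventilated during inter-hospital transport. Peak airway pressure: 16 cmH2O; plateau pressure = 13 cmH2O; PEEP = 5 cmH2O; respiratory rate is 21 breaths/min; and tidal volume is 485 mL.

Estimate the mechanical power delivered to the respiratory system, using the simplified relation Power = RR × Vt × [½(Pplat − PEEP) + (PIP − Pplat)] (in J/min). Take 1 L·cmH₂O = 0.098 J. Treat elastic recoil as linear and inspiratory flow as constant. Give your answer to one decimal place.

7.0

Per-breath work = Vt × [½(Pplat−PEEP) + (PIP−Pplat)] = 0.485 × [0.5×8.0 + 3.0] = 0.485 × 7.0 = 3.395 L·cmH2O.
Power = 21 × 3.395 = 71.295 L·cmH2O/min.
× 0.098 J/(L·cmH2O) → 6.987 J/min.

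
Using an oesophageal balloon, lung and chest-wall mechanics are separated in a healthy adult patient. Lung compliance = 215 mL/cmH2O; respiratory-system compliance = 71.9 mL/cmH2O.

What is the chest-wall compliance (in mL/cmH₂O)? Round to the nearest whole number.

1/Ccw = 1/Crs − 1/CL.
1/Ccw = 1/71.9 − 1/215 = 0.009257.
Ccw = 108.03 mL/cmH2O.

108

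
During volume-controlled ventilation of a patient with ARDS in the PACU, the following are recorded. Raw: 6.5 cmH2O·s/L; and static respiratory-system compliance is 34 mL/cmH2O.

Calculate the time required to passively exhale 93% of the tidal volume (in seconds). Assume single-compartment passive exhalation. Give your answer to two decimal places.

τ = R × C = 6.5 × 34 mL/cmH2O = 6.5 × 0.034 L/cmH2O = 0.221 s.
Exhaled fraction f = 1 − e^(−t/τ) → t = −τ·ln(1 − f) = −0.221·ln(0.07) = 0.5877 s.

0.59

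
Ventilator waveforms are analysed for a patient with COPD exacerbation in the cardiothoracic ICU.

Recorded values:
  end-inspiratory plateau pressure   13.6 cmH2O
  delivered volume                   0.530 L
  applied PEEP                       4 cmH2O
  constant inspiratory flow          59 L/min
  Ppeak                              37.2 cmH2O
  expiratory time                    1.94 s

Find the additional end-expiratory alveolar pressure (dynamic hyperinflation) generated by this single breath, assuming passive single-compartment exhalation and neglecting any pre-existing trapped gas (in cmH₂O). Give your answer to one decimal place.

2.2

Flow: 59 L/min ÷ 60 = 0.9833 L/s.
R = (PIP − Pplat)/V̇ = (37.2 − 13.6) / 0.9833 = 23.6/0.9833 = 24.001 cmH2O·s/L.
C = Vt/(Pplat − PEEP) = 530.0 / (13.6 − 4) = 530.0/9.6 = 55.208 mL/cmH2O.
τ = R × C = 24.001 × 0.05521 L/cmH2O = 1.325 s.
Fraction remaining = e^(−Te/τ) = e^(−1.94/1.325) = 0.2313; trapped volume = 530.0 × 0.2313 = 122.59 mL.
Additional alveolar pressure from trapping ≈ V_trapped / C = 122.59 / 55.208 = 2.221 cmH2O.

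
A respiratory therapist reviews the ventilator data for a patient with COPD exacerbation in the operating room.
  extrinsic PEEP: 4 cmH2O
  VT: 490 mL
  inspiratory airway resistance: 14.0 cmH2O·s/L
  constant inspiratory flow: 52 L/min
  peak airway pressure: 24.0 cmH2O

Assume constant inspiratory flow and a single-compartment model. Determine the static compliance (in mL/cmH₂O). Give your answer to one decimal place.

62.3

Flow: 52 L/min ÷ 60 = 0.8667 L/s.
Equation of motion (constant flow): PIP = Vt/C + R·V̇ + PEEP.
Vt/C = PIP − R·V̇ − PEEP = 24.0 − 14.0×0.8667 − 4 = 24.0 − 12.134 − 4 = 7.866 cmH2O.
C = Vt / 7.866 = 490 / 7.866 = 62.293 mL/cmH2O.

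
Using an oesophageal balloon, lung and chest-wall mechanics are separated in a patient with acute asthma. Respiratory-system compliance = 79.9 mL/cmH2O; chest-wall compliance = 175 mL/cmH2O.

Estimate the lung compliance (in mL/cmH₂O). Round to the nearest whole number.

147

1/CL = 1/Crs − 1/Ccw.
1/CL = 1/79.9 − 1/175 = 0.006801.
CL = 147.04 mL/cmH2O.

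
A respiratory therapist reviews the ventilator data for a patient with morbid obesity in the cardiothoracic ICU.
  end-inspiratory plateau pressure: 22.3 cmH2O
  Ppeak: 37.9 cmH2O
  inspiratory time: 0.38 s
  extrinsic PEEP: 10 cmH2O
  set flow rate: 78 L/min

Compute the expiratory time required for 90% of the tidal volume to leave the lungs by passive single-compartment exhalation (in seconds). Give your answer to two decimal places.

1.11

Flow: 78 L/min ÷ 60 = 1.3 L/s.
Vt = flow × Ti = 1.3 L/s × 0.38 s × 1000 mL/L = 494.0 mL.
R = (PIP − Pplat)/V̇ = (37.9 − 22.3) / 1.3 = 15.6/1.3 = 12.0 cmH2O·s/L.
C = Vt/(Pplat − PEEP) = 494.0 / (22.3 − 10) = 494.0/12.3 = 40.163 mL/cmH2O.
τ = R × C = 12.0 × 0.04016 L/cmH2O = 0.4819 s.
t = −τ·ln(1 − 0.90) = −0.4819·ln(0.1) = 1.11 s.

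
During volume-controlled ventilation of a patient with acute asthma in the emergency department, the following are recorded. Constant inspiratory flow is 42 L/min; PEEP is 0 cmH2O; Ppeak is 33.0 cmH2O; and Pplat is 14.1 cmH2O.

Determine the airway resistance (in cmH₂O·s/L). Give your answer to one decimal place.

Flow: 42 L/min ÷ 60 = 0.7 L/s.
Raw = (PIP − Pplat) / flow = (33.0 − 14.1) / 0.7 = 18.9 / 0.7 = 27.0 cmH2O·s/L.

27.0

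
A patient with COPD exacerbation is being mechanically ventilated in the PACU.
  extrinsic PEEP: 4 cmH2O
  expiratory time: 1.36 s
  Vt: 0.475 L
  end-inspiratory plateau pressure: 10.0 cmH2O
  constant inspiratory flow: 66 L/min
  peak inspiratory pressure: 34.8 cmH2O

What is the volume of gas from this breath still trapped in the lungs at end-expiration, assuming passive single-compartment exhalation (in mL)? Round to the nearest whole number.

222

Flow: 66 L/min ÷ 60 = 1.1 L/s.
R = (PIP − Pplat)/V̇ = (34.8 − 10.0) / 1.1 = 24.8/1.1 = 22.545 cmH2O·s/L.
C = Vt/(Pplat − PEEP) = 475.0 / (10.0 − 4) = 475.0/6.0 = 79.167 mL/cmH2O.
τ = R × C = 22.545 × 0.07917 L/cmH2O = 1.785 s.
Fraction remaining = e^(−Te/τ) = e^(−1.36/1.785) = 0.4668.
Trapped volume = 475.0 × 0.4668 = 221.73 mL.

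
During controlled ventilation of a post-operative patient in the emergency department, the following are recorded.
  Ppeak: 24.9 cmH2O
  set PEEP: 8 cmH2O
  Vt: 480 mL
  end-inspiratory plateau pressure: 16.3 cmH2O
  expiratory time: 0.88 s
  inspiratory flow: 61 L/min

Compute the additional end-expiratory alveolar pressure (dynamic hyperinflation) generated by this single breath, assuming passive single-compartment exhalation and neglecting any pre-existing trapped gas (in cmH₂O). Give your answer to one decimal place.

1.4

Flow: 61 L/min ÷ 60 = 1.0167 L/s.
R = (PIP − Pplat)/V̇ = (24.9 − 16.3) / 1.0167 = 8.6/1.0167 = 8.459 cmH2O·s/L.
C = Vt/(Pplat − PEEP) = 480.0 / (16.3 − 8) = 480.0/8.3 = 57.831 mL/cmH2O.
τ = R × C = 8.459 × 0.05783 L/cmH2O = 0.4892 s.
Fraction remaining = e^(−Te/τ) = e^(−0.88/0.4892) = 0.1655; trapped volume = 480.0 × 0.1655 = 79.44 mL.
Additional alveolar pressure from trapping ≈ V_trapped / C = 79.44 / 57.831 = 1.374 cmH2O.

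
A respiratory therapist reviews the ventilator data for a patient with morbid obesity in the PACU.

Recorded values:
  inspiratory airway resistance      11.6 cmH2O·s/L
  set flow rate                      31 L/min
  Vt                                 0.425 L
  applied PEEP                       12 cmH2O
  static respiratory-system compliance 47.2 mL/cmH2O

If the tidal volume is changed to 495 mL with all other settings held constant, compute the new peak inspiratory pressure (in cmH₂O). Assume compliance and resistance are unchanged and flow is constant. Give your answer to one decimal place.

Flow: 31 L/min ÷ 60 = 0.5167 L/s.
PIP = Vt/C + R·V̇ + PEEP (constant-flow equation of motion).
Only the elastic term changes: ΔPIP = ΔVt / C = (495 − 425) / 47.2 = 1.483 cmH2O.
Original PIP = 425/47.2 + 11.6×0.5167 + 12 = 26.998 cmH2O; new PIP = 26.998 + (1.483) = 28.481 cmH2O.

28.5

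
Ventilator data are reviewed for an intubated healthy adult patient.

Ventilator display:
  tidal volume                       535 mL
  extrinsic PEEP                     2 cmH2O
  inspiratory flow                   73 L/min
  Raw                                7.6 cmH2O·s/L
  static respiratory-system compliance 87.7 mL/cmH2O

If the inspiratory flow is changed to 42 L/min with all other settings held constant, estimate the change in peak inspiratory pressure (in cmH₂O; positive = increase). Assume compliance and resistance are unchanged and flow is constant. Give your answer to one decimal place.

-3.9

Flow: 73 L/min ÷ 60 = 1.2167 L/s.
New flow: 42 L/min ÷ 60 = 0.7 L/s.
PIP = Vt/C + R·V̇ + PEEP (constant-flow equation of motion).
Only the resistive term changes: ΔPIP = R × ΔV̇ = 7.6 × (0.7 − 1.2167) = 7.6 × -0.5167 = -3.927 cmH2O.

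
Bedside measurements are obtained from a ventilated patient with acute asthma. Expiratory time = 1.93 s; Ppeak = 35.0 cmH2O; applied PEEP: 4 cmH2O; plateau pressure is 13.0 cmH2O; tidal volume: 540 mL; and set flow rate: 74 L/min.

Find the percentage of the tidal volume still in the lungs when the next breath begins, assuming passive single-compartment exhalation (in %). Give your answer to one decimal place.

16.5

Flow: 74 L/min ÷ 60 = 1.2333 L/s.
R = (PIP − Pplat)/V̇ = (35.0 − 13.0) / 1.2333 = 22.0/1.2333 = 17.838 cmH2O·s/L.
C = Vt/(Pplat − PEEP) = 540.0 / (13.0 − 4) = 540.0/9.0 = 60.0 mL/cmH2O.
τ = R × C = 17.838 × 0.06 L/cmH2O = 1.07 s.
Fraction remaining at end-expiration = e^(−Te/τ) = e^(−1.93/1.07) = 0.1647 → 16.47%.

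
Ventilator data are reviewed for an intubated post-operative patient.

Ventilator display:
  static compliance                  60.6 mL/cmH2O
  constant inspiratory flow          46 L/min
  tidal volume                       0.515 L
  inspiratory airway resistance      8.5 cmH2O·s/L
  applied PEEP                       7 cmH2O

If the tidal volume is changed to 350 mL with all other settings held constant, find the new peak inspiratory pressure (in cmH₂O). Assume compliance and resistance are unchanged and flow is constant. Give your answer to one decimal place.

19.3

Flow: 46 L/min ÷ 60 = 0.7667 L/s.
PIP = Vt/C + R·V̇ + PEEP (constant-flow equation of motion).
Only the elastic term changes: ΔPIP = ΔVt / C = (350 − 515) / 60.6 = -2.723 cmH2O.
Original PIP = 515/60.6 + 8.5×0.7667 + 7 = 22.015 cmH2O; new PIP = 22.015 + (-2.723) = 19.292 cmH2O.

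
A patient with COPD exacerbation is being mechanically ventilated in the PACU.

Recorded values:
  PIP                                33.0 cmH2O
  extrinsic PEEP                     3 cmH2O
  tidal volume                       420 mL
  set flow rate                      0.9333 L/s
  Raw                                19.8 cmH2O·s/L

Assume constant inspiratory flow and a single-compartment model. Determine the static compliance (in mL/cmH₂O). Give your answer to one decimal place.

Equation of motion (constant flow): PIP = Vt/C + R·V̇ + PEEP.
Vt/C = PIP − R·V̇ − PEEP = 33.0 − 19.8×0.9333 − 3 = 33.0 − 18.479 − 3 = 11.521 cmH2O.
C = Vt / 11.521 = 420 / 11.521 = 36.455 mL/cmH2O.

36.5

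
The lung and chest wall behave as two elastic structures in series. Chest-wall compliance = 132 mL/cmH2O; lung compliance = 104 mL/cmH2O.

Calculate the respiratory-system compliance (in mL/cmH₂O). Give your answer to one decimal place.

Lung and chest wall are elastances in series: 1/Crs = 1/CL + 1/Ccw.
1/Crs = 1/104 + 1/132 = 0.01719.
Crs = 58.173 mL/cmH2O.

58.2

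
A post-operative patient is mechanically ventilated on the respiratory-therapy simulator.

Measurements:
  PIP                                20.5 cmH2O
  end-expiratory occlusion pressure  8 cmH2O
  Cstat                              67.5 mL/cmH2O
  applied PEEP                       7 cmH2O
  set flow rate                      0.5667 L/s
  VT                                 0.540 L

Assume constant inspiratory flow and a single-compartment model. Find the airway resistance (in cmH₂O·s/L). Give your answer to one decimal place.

Total PEEP = 8 cmH2O (set 7 + intrinsic 1); this is the baseline alveolar pressure.
Equation of motion (constant flow): PIP = Vt/C + R·V̇ + PEEP.
R·V̇ = PIP − Vt/C − PEEP = 20.5 − 540/67.5 − 8 = 20.5 − 8.0 − 8 = 4.5 cmH2O.
R = 4.5 / 0.5667 = 7.941 cmH2O·s/L.

7.9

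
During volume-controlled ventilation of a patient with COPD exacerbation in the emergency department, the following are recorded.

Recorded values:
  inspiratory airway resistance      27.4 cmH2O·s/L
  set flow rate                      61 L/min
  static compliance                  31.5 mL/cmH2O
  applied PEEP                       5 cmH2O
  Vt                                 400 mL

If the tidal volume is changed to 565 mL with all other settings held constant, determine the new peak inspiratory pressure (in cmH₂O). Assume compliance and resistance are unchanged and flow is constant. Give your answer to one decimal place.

Flow: 61 L/min ÷ 60 = 1.0167 L/s.
PIP = Vt/C + R·V̇ + PEEP (constant-flow equation of motion).
Only the elastic term changes: ΔPIP = ΔVt / C = (565 − 400) / 31.5 = 5.238 cmH2O.
Original PIP = 400/31.5 + 27.4×1.0167 + 5 = 45.556 cmH2O; new PIP = 45.556 + (5.238) = 50.794 cmH2O.

50.8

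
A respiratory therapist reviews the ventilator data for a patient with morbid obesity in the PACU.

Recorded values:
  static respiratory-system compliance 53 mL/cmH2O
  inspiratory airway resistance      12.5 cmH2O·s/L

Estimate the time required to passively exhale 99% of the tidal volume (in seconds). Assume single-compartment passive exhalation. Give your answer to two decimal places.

τ = R × C = 12.5 × 53 mL/cmH2O = 12.5 × 0.053 L/cmH2O = 0.6625 s.
Exhaled fraction f = 1 − e^(−t/τ) → t = −τ·ln(1 − f) = −0.6625·ln(0.01) = 3.051 s.

3.05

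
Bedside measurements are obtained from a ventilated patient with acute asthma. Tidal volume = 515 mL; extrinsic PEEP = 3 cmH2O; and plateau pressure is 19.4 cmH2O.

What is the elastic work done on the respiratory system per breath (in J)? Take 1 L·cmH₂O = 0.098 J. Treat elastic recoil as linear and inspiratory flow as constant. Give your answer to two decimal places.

0.41

Elastic work ≈ ½ × (Pplat − PEEP) × Vt = 0.5 × (19.4 − 3) × 0.515 L = 0.5 × 16.4 × 0.515 = 4.223 L·cmH2O.
× 0.098 J/(L·cmH2O) → 0.4139 J.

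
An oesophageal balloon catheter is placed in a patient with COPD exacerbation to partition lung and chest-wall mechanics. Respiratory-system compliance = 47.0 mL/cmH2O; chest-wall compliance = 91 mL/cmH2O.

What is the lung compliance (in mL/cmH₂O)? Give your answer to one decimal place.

97.2

1/CL = 1/Crs − 1/Ccw.
1/CL = 1/47.0 − 1/91 = 0.01029.
CL = 97.182 mL/cmH2O.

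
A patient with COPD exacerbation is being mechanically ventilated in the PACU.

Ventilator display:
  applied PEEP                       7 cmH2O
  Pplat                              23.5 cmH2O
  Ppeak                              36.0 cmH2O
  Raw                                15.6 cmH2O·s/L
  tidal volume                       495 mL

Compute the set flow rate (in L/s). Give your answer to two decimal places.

flow = (PIP − Pplat) / Raw = 12.5 / 15.6 = 0.8013 L/s.

0.80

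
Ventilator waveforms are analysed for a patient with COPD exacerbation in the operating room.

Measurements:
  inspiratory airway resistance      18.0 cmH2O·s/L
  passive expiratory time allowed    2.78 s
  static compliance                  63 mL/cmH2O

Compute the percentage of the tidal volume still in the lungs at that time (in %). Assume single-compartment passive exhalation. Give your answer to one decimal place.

8.6

τ = R × C = 18.0 × 63 mL/cmH2O = 18.0 × 0.063 L/cmH2O = 1.134 s.
Passive exhalation: V(t)/V₀ = e^(−t/τ) = e^(−2.78/1.134) = 0.08616.
Fraction remaining = 0.08616 → 8.616%.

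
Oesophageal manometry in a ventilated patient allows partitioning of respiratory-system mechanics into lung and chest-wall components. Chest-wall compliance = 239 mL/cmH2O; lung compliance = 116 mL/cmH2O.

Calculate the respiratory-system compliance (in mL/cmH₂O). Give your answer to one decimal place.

78.1

Lung and chest wall are elastances in series: 1/Crs = 1/CL + 1/Ccw.
1/Crs = 1/116 + 1/239 = 0.0128.
Crs = 78.125 mL/cmH2O.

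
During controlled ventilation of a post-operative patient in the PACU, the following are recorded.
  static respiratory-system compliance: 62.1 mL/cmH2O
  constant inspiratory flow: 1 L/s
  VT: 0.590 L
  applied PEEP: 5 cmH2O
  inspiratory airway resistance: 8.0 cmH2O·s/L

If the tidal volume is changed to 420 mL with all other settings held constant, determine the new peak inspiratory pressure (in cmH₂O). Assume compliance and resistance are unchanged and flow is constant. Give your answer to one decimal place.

19.8

PIP = Vt/C + R·V̇ + PEEP (constant-flow equation of motion).
Only the elastic term changes: ΔPIP = ΔVt / C = (420 − 590) / 62.1 = -2.738 cmH2O.
Original PIP = 590/62.1 + 8.0×1 + 5 = 22.501 cmH2O; new PIP = 22.501 + (-2.738) = 19.763 cmH2O.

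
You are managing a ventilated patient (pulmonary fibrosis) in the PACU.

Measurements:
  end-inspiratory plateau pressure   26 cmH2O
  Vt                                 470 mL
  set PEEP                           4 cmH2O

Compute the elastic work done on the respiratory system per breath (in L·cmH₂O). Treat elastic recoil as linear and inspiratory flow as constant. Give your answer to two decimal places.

5.17

Elastic work ≈ ½ × (Pplat − PEEP) × Vt = 0.5 × (26 − 4) × 0.470 L = 0.5 × 22.0 × 0.470 = 5.17 L·cmH2O.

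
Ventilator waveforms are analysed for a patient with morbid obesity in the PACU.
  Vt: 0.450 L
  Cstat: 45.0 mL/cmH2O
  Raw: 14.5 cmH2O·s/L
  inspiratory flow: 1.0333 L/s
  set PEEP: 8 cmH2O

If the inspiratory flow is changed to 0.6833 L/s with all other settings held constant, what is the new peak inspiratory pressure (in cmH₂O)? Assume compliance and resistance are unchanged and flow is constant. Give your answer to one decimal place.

PIP = Vt/C + R·V̇ + PEEP (constant-flow equation of motion).
Only the resistive term changes: ΔPIP = R × ΔV̇ = 14.5 × (0.6833 − 1.0333) = 14.5 × -0.35 = -5.075 cmH2O.
Original PIP = 450/45.0 + 14.5×1.0333 + 8 = 32.983 cmH2O; new PIP = 32.983 + (-5.075) = 27.908 cmH2O.

27.9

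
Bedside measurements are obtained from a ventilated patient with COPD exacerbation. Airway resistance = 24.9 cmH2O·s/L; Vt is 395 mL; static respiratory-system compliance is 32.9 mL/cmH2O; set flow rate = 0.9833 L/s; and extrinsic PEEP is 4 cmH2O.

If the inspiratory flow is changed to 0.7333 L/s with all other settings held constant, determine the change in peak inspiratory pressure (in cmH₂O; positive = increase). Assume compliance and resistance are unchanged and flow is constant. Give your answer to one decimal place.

-6.2

PIP = Vt/C + R·V̇ + PEEP (constant-flow equation of motion).
Only the resistive term changes: ΔPIP = R × ΔV̇ = 24.9 × (0.7333 − 0.9833) = 24.9 × -0.25 = -6.225 cmH2O.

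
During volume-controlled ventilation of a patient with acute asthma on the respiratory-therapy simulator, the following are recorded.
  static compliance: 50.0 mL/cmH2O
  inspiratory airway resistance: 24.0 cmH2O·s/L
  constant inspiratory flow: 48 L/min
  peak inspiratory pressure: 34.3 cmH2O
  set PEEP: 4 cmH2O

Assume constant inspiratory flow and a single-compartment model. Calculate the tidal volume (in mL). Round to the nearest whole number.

555

Flow: 48 L/min ÷ 60 = 0.8 L/s.
Equation of motion (constant flow): PIP = Vt/C + R·V̇ + PEEP.
Vt/C = PIP − R·V̇ − PEEP = 34.3 − 19.2 − 4 = 11.1 cmH2O.
Vt = C × 11.1 = 50.0 × 11.1 = 555.0 mL.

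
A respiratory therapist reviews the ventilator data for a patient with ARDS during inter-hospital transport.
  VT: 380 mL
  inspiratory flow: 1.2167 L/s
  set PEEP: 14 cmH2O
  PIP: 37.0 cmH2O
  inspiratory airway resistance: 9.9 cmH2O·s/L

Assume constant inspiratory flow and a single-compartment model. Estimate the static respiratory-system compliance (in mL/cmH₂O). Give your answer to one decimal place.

Equation of motion (constant flow): PIP = Vt/C + R·V̇ + PEEP.
Vt/C = PIP − R·V̇ − PEEP = 37.0 − 9.9×1.2167 − 14 = 37.0 − 12.045 − 14 = 10.955 cmH2O.
C = Vt / 10.955 = 380 / 10.955 = 34.687 mL/cmH2O.

34.7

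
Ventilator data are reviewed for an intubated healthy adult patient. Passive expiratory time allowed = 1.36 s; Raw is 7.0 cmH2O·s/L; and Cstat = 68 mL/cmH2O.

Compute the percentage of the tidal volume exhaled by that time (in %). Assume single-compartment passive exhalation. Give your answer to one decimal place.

94.3

τ = R × C = 7.0 × 68 mL/cmH2O = 7.0 × 0.068 L/cmH2O = 0.476 s.
Passive exhalation: V(t)/V₀ = e^(−t/τ) = e^(−1.36/0.476) = 0.05743.
Fraction exhaled = 1 − 0.05743 = 0.9426 → 94.26%.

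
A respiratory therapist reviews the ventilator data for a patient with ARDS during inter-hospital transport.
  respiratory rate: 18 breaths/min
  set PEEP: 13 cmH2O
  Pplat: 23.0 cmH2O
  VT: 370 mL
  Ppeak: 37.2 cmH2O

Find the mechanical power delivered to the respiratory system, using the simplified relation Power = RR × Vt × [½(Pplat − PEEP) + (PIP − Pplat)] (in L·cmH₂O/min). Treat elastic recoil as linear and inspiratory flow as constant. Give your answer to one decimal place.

127.9

Per-breath work = Vt × [½(Pplat−PEEP) + (PIP−Pplat)] = 0.370 × [0.5×10.0 + 14.2] = 0.370 × 19.2 = 7.104 L·cmH2O.
Power = 18 × 7.104 = 127.87 L·cmH2O/min.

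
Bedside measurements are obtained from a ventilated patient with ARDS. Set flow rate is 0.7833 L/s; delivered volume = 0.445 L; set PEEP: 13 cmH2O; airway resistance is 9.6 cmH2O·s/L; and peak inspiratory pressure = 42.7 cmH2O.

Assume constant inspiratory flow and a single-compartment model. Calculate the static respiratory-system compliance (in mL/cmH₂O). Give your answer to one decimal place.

Equation of motion (constant flow): PIP = Vt/C + R·V̇ + PEEP.
Vt/C = PIP − R·V̇ − PEEP = 42.7 − 9.6×0.7833 − 13 = 42.7 − 7.52 − 13 = 22.18 cmH2O.
C = Vt / 22.18 = 445 / 22.18 = 20.063 mL/cmH2O.

20.1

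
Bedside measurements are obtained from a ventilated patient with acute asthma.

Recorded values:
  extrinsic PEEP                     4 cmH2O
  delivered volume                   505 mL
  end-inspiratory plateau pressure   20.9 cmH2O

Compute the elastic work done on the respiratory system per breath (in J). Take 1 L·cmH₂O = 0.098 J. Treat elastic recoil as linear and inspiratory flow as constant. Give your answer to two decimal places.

Elastic work ≈ ½ × (Pplat − PEEP) × Vt = 0.5 × (20.9 − 4) × 0.505 L = 0.5 × 16.9 × 0.505 = 4.267 L·cmH2O.
× 0.098 J/(L·cmH2O) → 0.4182 J.

0.42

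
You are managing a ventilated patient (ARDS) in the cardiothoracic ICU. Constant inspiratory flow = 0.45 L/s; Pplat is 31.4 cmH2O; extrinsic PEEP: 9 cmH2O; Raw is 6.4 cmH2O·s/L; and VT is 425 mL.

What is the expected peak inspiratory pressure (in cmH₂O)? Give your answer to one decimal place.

34.3

PIP = Pplat + Raw × flow = 31.4 + 6.4 × 0.45 = 31.4 + 2.88 = 34.28 cmH2O.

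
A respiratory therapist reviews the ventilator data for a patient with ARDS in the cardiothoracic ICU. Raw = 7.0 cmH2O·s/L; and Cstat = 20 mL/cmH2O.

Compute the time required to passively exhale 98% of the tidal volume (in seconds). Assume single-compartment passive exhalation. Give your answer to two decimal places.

0.55

τ = R × C = 7.0 × 20 mL/cmH2O = 7.0 × 0.020 L/cmH2O = 0.14 s.
Exhaled fraction f = 1 − e^(−t/τ) → t = −τ·ln(1 − f) = −0.14·ln(0.02) = 0.5477 s.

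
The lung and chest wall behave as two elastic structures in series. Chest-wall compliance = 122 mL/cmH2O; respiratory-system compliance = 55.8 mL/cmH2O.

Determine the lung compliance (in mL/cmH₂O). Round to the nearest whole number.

1/CL = 1/Crs − 1/Ccw.
1/CL = 1/55.8 − 1/122 = 0.009724.
CL = 102.84 mL/cmH2O.

103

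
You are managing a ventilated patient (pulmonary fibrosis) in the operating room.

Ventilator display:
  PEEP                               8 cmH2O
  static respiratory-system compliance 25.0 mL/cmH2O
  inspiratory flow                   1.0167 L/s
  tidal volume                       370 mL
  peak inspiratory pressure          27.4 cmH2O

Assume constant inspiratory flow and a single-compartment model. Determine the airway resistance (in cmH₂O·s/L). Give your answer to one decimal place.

4.5

Equation of motion (constant flow): PIP = Vt/C + R·V̇ + PEEP.
R·V̇ = PIP − Vt/C − PEEP = 27.4 − 370/25.0 − 8 = 27.4 − 14.8 − 8 = 4.6 cmH2O.
R = 4.6 / 1.0167 = 4.524 cmH2O·s/L.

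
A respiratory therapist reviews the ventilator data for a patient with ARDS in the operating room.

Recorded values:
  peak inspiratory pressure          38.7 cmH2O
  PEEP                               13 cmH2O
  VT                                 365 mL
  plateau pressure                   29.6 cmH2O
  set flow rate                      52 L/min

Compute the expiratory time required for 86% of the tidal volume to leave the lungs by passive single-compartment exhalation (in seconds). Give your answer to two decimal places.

Flow: 52 L/min ÷ 60 = 0.8667 L/s.
R = (PIP − Pplat)/V̇ = (38.7 − 29.6) / 0.8667 = 9.1/0.8667 = 10.5 cmH2O·s/L.
C = Vt/(Pplat − PEEP) = 365.0 / (29.6 − 13) = 365.0/16.6 = 21.988 mL/cmH2O.
τ = R × C = 10.5 × 0.02199 L/cmH2O = 0.2309 s.
t = −τ·ln(1 − 0.86) = −0.2309·ln(0.14) = 0.454 s.

0.45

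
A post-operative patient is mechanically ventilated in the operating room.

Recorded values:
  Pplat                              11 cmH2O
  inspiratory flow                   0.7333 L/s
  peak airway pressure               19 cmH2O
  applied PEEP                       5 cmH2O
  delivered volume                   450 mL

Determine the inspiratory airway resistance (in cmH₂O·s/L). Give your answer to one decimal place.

10.9

Raw = (PIP − Pplat) / flow = (19 − 11) / 0.7333 = 8.0 / 0.7333 = 10.91 cmH2O·s/L.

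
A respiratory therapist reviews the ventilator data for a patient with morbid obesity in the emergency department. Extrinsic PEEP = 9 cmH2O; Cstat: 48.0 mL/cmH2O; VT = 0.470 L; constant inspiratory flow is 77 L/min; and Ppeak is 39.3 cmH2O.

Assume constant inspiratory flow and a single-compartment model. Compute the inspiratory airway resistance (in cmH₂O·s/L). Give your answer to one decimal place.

16.0

Flow: 77 L/min ÷ 60 = 1.2833 L/s.
Equation of motion (constant flow): PIP = Vt/C + R·V̇ + PEEP.
R·V̇ = PIP − Vt/C − PEEP = 39.3 − 470/48.0 − 9 = 39.3 − 9.792 − 9 = 20.508 cmH2O.
R = 20.508 / 1.2833 = 15.981 cmH2O·s/L.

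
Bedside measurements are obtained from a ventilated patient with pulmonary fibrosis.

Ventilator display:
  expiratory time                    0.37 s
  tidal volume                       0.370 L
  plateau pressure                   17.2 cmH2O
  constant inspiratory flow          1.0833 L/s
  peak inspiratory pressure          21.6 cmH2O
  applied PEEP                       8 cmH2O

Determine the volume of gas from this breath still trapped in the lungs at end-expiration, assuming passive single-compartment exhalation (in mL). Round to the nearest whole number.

38

R = (PIP − Pplat)/V̇ = (21.6 − 17.2) / 1.0833 = 4.4/1.0833 = 4.062 cmH2O·s/L.
C = Vt/(Pplat − PEEP) = 370.0 / (17.2 − 8) = 370.0/9.2 = 40.217 mL/cmH2O.
τ = R × C = 4.062 × 0.04022 L/cmH2O = 0.1634 s.
Fraction remaining = e^(−Te/τ) = e^(−0.37/0.1634) = 0.1039.
Trapped volume = 370.0 × 0.1039 = 38.443 mL.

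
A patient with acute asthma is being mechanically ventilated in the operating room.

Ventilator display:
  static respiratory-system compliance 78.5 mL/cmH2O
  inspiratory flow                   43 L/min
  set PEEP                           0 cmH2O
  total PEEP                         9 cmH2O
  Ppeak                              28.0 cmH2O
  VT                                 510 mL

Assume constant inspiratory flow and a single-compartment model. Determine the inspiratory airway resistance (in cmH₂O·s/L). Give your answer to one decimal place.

Flow: 43 L/min ÷ 60 = 0.7167 L/s.
Total PEEP = 9 cmH2O (set 0 + intrinsic 9); this is the baseline alveolar pressure.
Equation of motion (constant flow): PIP = Vt/C + R·V̇ + PEEP.
R·V̇ = PIP − Vt/C − PEEP = 28.0 − 510/78.5 − 9 = 28.0 − 6.497 − 9 = 12.503 cmH2O.
R = 12.503 / 0.7167 = 17.445 cmH2O·s/L.

17.4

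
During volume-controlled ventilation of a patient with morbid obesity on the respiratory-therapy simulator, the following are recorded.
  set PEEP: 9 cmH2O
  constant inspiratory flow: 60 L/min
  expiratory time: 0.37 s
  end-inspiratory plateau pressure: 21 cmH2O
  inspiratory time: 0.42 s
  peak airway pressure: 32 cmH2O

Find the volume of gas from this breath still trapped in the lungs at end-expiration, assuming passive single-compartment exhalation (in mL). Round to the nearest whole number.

161

Flow: 60 L/min ÷ 60 = 1 L/s.
Vt = flow × Ti = 1 L/s × 0.42 s × 1000 mL/L = 420.0 mL.
R = (PIP − Pplat)/V̇ = (32 − 21) / 1 = 11.0/1 = 11.0 cmH2O·s/L.
C = Vt/(Pplat − PEEP) = 420.0 / (21 − 9) = 420.0/12.0 = 35.0 mL/cmH2O.
τ = R × C = 11.0 × 0.035 L/cmH2O = 0.385 s.
Fraction remaining = e^(−Te/τ) = e^(−0.37/0.385) = 0.3825.
Trapped volume = 420.0 × 0.3825 = 160.65 mL.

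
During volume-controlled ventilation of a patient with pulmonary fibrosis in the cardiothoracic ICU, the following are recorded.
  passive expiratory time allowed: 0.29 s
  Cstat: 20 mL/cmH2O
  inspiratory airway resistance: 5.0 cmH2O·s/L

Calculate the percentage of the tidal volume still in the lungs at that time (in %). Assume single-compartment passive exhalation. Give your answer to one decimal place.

τ = R × C = 5.0 × 20 mL/cmH2O = 5.0 × 0.020 L/cmH2O = 0.1 s.
Passive exhalation: V(t)/V₀ = e^(−t/τ) = e^(−0.29/0.1) = 0.05502.
Fraction remaining = 0.05502 → 5.502%.

5.5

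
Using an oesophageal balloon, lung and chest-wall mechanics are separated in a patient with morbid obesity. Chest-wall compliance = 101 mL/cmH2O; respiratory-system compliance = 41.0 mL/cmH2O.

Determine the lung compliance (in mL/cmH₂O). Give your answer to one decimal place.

69.0

1/CL = 1/Crs − 1/Ccw.
1/CL = 1/41.0 − 1/101 = 0.01449.
CL = 69.013 mL/cmH2O.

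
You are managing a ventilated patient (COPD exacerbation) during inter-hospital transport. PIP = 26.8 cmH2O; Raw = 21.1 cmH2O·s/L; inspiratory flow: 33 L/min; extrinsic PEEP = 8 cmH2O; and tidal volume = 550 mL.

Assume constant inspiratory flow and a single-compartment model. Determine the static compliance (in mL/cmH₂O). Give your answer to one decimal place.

76.4

Flow: 33 L/min ÷ 60 = 0.55 L/s.
Equation of motion (constant flow): PIP = Vt/C + R·V̇ + PEEP.
Vt/C = PIP − R·V̇ − PEEP = 26.8 − 21.1×0.55 − 8 = 26.8 − 11.605 − 8 = 7.195 cmH2O.
C = Vt / 7.195 = 550 / 7.195 = 76.442 mL/cmH2O.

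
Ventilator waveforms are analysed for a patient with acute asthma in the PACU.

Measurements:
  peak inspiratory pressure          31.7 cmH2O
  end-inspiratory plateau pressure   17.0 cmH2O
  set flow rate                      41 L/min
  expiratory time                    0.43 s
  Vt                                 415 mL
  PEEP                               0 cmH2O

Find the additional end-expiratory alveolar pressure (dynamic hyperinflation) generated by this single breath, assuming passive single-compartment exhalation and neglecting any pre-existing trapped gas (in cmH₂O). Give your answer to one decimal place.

Flow: 41 L/min ÷ 60 = 0.6833 L/s.
R = (PIP − Pplat)/V̇ = (31.7 − 17.0) / 0.6833 = 14.7/0.6833 = 21.513 cmH2O·s/L.
C = Vt/(Pplat − PEEP) = 415.0 / (17.0 − 0) = 415.0/17.0 = 24.412 mL/cmH2O.
τ = R × C = 21.513 × 0.02441 L/cmH2O = 0.5251 s.
Fraction remaining = e^(−Te/τ) = e^(−0.43/0.5251) = 0.4409; trapped volume = 415.0 × 0.4409 = 182.97 mL.
Additional alveolar pressure from trapping ≈ V_trapped / C = 182.97 / 24.412 = 7.495 cmH2O.

7.5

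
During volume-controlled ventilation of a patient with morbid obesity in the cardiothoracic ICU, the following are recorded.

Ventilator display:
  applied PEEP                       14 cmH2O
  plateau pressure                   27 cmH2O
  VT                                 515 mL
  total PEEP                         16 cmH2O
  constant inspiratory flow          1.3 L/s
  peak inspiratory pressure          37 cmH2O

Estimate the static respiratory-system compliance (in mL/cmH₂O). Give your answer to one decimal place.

End-expiratory occlusion gives total PEEP = 16 cmH2O (intrinsic PEEP = 16 − 14 = 2). Use total PEEP for the elastic gradient.
Cstat = Vt / (Pplat − PEEPtotal) = 515 / (27 − 16) = 515 / 11.0 = 46.818 mL/cmH2O.

46.8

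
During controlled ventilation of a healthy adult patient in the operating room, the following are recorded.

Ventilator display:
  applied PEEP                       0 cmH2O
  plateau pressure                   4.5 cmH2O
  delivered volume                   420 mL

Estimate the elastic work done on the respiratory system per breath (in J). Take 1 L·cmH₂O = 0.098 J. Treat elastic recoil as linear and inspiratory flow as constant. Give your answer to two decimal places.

0.09

Elastic work ≈ ½ × (Pplat − PEEP) × Vt = 0.5 × (4.5 − 0) × 0.420 L = 0.5 × 4.5 × 0.420 = 0.945 L·cmH2O.
× 0.098 J/(L·cmH2O) → 0.09261 J.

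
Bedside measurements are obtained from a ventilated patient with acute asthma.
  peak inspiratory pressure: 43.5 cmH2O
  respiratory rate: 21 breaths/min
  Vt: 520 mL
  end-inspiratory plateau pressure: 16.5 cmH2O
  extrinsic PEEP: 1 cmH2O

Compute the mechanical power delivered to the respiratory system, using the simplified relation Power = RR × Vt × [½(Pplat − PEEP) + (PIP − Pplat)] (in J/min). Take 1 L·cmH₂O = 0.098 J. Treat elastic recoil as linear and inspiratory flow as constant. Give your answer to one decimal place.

Per-breath work = Vt × [½(Pplat−PEEP) + (PIP−Pplat)] = 0.520 × [0.5×15.5 + 27.0] = 0.520 × 34.75 = 18.07 L·cmH2O.
Power = 21 × 18.07 = 379.47 L·cmH2O/min.
× 0.098 J/(L·cmH2O) → 37.188 J/min.

37.2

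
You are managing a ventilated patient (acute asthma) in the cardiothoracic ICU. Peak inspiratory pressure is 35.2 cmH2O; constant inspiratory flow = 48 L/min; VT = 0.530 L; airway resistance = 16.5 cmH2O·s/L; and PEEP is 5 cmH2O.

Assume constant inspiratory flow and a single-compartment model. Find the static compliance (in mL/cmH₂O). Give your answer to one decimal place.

31.2

Flow: 48 L/min ÷ 60 = 0.8 L/s.
Equation of motion (constant flow): PIP = Vt/C + R·V̇ + PEEP.
Vt/C = PIP − R·V̇ − PEEP = 35.2 − 16.5×0.8 − 5 = 35.2 − 13.2 − 5 = 17.0 cmH2O.
C = Vt / 17.0 = 530 / 17.0 = 31.176 mL/cmH2O.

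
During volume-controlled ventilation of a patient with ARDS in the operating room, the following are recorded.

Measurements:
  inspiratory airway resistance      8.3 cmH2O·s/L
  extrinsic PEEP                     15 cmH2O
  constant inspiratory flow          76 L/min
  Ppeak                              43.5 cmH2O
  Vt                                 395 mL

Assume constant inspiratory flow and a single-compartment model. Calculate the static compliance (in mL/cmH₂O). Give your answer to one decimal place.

22.0

Flow: 76 L/min ÷ 60 = 1.2667 L/s.
Equation of motion (constant flow): PIP = Vt/C + R·V̇ + PEEP.
Vt/C = PIP − R·V̇ − PEEP = 43.5 − 8.3×1.2667 − 15 = 43.5 − 10.514 − 15 = 17.986 cmH2O.
C = Vt / 17.986 = 395 / 17.986 = 21.962 mL/cmH2O.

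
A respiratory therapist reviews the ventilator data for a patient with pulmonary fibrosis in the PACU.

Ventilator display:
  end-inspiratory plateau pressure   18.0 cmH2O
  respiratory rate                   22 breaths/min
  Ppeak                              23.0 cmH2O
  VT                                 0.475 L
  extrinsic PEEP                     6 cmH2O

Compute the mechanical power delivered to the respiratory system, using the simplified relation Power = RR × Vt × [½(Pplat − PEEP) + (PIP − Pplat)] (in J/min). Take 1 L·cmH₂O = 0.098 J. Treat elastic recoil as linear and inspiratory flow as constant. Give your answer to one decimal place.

Per-breath work = Vt × [½(Pplat−PEEP) + (PIP−Pplat)] = 0.475 × [0.5×12.0 + 5.0] = 0.475 × 11.0 = 5.225 L·cmH2O.
Power = 22 × 5.225 = 114.95 L·cmH2O/min.
× 0.098 J/(L·cmH2O) → 11.265 J/min.

11.3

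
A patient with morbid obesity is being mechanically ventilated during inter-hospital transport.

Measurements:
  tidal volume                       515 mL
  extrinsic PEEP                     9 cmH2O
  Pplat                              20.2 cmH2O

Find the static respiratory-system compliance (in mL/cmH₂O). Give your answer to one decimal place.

46.0

Cstat = Vt / (Pplat − PEEP) = 515 / (20.2 − 9) = 515 / 11.2 = 45.982 mL/cmH2O.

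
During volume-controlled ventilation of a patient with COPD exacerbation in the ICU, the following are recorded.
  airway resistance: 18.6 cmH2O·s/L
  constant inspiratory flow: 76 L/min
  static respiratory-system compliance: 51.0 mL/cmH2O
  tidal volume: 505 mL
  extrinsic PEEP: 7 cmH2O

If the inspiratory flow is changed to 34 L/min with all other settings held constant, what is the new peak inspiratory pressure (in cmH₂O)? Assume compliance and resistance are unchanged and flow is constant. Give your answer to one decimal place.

27.4

Flow: 76 L/min ÷ 60 = 1.2667 L/s.
New flow: 34 L/min ÷ 60 = 0.5667 L/s.
PIP = Vt/C + R·V̇ + PEEP (constant-flow equation of motion).
Only the resistive term changes: ΔPIP = R × ΔV̇ = 18.6 × (0.5667 − 1.2667) = 18.6 × -0.7 = -13.02 cmH2O.
Original PIP = 505/51.0 + 18.6×1.2667 + 7 = 40.463 cmH2O; new PIP = 40.463 + (-13.02) = 27.443 cmH2O.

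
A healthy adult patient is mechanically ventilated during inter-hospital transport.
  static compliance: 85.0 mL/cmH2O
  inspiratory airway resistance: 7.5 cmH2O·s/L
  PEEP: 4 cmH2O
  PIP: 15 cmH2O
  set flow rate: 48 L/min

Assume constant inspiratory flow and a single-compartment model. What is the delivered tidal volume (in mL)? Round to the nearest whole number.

425

Flow: 48 L/min ÷ 60 = 0.8 L/s.
Equation of motion (constant flow): PIP = Vt/C + R·V̇ + PEEP.
Vt/C = PIP − R·V̇ − PEEP = 15 − 6.0 − 4 = 5.0 cmH2O.
Vt = C × 5.0 = 85.0 × 5.0 = 425.0 mL.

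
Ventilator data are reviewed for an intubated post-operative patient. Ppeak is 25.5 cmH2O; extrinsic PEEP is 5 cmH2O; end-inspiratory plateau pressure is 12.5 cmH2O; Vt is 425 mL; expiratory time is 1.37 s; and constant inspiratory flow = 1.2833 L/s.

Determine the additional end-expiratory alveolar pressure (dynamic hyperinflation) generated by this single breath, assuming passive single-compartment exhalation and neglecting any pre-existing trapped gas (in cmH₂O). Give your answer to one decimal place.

0.7

R = (PIP − Pplat)/V̇ = (25.5 − 12.5) / 1.2833 = 13.0/1.2833 = 10.13 cmH2O·s/L.
C = Vt/(Pplat − PEEP) = 425.0 / (12.5 − 5) = 425.0/7.5 = 56.667 mL/cmH2O.
τ = R × C = 10.13 × 0.05667 L/cmH2O = 0.5741 s.
Fraction remaining = e^(−Te/τ) = e^(−1.37/0.5741) = 0.09197; trapped volume = 425.0 × 0.09197 = 39.087 mL.
Additional alveolar pressure from trapping ≈ V_trapped / C = 39.087 / 56.667 = 0.6898 cmH2O.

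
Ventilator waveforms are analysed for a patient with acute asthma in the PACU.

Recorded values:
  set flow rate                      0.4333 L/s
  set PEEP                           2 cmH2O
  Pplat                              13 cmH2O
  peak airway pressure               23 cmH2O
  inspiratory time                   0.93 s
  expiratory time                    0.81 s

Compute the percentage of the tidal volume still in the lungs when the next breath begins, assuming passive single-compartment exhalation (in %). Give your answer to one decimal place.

38.4

Vt = flow × Ti = 0.4333 L/s × 0.93 s × 1000 mL/L = 402.97 mL.
R = (PIP − Pplat)/V̇ = (23 − 13) / 0.4333 = 10.0/0.4333 = 23.079 cmH2O·s/L.
C = Vt/(Pplat − PEEP) = 402.97 / (13 − 2) = 402.97/11.0 = 36.634 mL/cmH2O.
τ = R × C = 23.079 × 0.03663 L/cmH2O = 0.8454 s.
Fraction remaining at end-expiration = e^(−Te/τ) = e^(−0.81/0.8454) = 0.3836 → 38.36%.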